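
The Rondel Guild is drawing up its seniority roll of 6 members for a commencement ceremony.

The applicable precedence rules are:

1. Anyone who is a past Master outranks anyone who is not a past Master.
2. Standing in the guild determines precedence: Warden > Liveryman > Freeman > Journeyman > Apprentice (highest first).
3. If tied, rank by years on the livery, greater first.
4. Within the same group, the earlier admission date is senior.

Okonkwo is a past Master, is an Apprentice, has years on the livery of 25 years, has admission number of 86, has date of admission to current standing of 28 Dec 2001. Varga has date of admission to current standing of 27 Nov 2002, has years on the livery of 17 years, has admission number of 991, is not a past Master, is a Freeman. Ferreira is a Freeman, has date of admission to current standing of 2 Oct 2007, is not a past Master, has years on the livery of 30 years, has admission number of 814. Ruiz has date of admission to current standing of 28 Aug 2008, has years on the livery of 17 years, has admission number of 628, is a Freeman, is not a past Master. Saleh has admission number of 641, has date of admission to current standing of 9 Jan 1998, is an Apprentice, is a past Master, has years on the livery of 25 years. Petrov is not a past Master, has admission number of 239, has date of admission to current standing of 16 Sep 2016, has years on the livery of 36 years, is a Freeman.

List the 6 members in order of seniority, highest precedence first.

Saleh, Okonkwo, Petrov, Ferreira, Varga, Ruiz

By the first rule: Saleh and Okonkwo (both a past Master); then Petrov, Ferreira, Varga and Ruiz (each not a past Master).
Saleh and Okonkwo are each Apprentice, so the next rule applies.
Saleh and Okonkwo both have years on the livery 25 years, so the next rule applies.
Among Saleh and Okonkwo, by date of admission to current standing (earlier first): Saleh (9 Jan 1998) before Okonkwo (28 Dec 2001).
Petrov, Ferreira, Varga and Ruiz are each Freeman, so the next rule applies.
Among Petrov, Ferreira, Varga and Ruiz, by years on the livery (higher first): Petrov (36 years) before Ferreira (30 years) before Varga and Ruiz (17 years).
Among Varga and Ruiz, by date of admission to current standing (earlier first): Varga (27 Nov 2002) before Ruiz (28 Aug 2008).
Full order: Saleh, Okonkwo, Petrov, Ferreira, Varga, Ruiz.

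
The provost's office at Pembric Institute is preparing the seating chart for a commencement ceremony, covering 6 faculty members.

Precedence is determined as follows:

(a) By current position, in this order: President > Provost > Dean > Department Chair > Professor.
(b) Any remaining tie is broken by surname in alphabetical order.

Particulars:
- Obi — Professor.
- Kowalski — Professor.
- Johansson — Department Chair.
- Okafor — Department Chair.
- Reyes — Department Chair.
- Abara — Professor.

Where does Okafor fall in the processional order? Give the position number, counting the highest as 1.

2

By current position: Johansson, Okafor and Reyes (Department Chair); then Abara, Kowalski and Obi (Professor).
Among Johansson, Okafor and Reyes, alphabetically by surname: Johansson before Okafor before Reyes.
Among Abara, Kowalski and Obi, alphabetically by surname: Abara before Kowalski before Obi.
Order: Johansson, Okafor, Reyes, Abara, Kowalski, Obi. So position 2.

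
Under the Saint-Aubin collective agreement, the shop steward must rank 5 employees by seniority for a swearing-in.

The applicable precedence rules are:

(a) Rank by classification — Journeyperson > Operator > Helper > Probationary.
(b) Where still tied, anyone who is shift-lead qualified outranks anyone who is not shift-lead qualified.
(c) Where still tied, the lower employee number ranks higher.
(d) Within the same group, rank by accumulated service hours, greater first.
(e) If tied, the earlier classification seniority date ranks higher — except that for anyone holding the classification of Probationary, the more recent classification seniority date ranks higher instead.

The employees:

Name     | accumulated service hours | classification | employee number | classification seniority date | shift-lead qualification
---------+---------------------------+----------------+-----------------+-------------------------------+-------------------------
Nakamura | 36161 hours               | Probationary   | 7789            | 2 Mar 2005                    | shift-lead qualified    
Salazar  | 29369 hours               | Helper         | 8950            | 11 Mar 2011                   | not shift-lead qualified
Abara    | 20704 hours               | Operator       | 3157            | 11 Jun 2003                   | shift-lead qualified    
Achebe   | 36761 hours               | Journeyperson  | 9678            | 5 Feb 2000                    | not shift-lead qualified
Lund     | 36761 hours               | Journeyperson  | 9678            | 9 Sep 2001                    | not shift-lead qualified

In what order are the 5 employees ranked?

By classification: Achebe and Lund (Journeyperson); then Abara (Operator); then Salazar (Helper); then Nakamura (Probationary).
Achebe and Lund are each not shift-lead qualified, so the next rule applies.
Achebe and Lund both have employee number 9678, so the next rule applies.
Achebe and Lund both have accumulated service hours 36761 hours, so the next rule applies.
Among Achebe and Lund, by classification seniority date (earlier first): Achebe (5 Feb 2000) before Lund (9 Sep 2001).
Full order: Achebe, Lund, Abara, Salazar, Nakamura.

Achebe, Lund, Abara, Salazar, Nakamura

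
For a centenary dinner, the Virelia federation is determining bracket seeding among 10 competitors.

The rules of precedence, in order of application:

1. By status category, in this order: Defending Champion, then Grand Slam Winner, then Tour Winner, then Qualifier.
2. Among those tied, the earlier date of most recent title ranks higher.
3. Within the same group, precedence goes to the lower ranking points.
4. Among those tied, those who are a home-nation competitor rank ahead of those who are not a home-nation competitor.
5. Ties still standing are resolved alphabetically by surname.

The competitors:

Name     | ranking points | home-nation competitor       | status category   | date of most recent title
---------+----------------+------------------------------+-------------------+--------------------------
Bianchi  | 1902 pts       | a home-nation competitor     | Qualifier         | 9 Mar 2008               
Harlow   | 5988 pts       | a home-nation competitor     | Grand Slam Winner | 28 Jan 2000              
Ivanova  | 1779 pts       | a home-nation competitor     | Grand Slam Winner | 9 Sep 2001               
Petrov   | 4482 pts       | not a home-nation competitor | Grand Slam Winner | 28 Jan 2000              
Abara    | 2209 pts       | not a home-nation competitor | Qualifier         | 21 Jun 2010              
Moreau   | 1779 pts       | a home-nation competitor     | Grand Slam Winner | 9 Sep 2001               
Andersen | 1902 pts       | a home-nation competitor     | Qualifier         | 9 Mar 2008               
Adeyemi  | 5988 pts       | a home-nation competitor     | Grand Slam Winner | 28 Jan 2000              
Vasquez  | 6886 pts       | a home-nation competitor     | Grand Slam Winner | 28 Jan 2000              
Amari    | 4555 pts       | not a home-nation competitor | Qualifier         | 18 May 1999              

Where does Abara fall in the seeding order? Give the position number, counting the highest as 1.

10

By status category: Petrov, Adeyemi, Harlow, Vasquez, Ivanova and Moreau (Grand Slam Winner); then Amari, Andersen, Bianchi and Abara (Qualifier).
Among Petrov, Adeyemi, Harlow, Vasquez, Ivanova and Moreau, by date of most recent title (earlier first): Petrov, Adeyemi, Harlow and Vasquez (28 Jan 2000) before Ivanova and Moreau (9 Sep 2001).
Among Petrov, Adeyemi, Harlow and Vasquez, by ranking points (lower first): Petrov (4482 pts) before Adeyemi and Harlow (5988 pts) before Vasquez (6886 pts).
Adeyemi and Harlow are each a home-nation competitor, so the next rule applies.
Among Adeyemi and Harlow, alphabetically by surname: Adeyemi before Harlow.
Ivanova and Moreau both have ranking points 1779 pts, so the next rule applies.
Ivanova and Moreau are each a home-nation competitor, so the next rule applies.
Among Ivanova and Moreau, alphabetically by surname: Ivanova before Moreau.
Among Amari, Andersen, Bianchi and Abara, by date of most recent title (earlier first): Amari (18 May 1999) before Andersen and Bianchi (9 Mar 2008) before Abara (21 Jun 2010).
Andersen and Bianchi both have ranking points 1902 pts, so the next rule applies.
Andersen and Bianchi are each a home-nation competitor, so the next rule applies.
Among Andersen and Bianchi, alphabetically by surname: Andersen before Bianchi.
Order: Petrov, Adeyemi, Harlow, Vasquez, Ivanova, Moreau, Amari, Andersen, Bianchi, Abara. So position 10.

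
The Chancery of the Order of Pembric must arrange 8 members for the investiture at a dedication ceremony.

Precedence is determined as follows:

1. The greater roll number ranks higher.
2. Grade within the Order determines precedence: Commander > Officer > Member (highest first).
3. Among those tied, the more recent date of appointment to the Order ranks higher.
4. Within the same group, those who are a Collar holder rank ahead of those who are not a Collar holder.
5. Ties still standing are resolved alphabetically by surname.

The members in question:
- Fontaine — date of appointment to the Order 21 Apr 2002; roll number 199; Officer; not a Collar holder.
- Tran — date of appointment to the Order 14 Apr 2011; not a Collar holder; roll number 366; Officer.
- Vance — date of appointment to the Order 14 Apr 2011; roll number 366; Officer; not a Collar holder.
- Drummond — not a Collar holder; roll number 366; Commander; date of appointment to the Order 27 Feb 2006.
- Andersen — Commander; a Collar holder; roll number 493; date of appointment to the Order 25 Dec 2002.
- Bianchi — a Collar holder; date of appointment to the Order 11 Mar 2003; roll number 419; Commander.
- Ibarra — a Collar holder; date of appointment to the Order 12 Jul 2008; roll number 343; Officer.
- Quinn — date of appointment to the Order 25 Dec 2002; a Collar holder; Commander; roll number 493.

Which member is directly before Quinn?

Andersen

By roll number (higher first): Andersen and Quinn (both 493); then Bianchi (419); then Drummond, Tran and Vance (each 366); then Ibarra (343); then Fontaine (199).
Andersen and Quinn are each Commander, so the next rule applies.
Andersen and Quinn both have date of appointment to the Order 25 Dec 2002, so the next rule applies.
Andersen and Quinn are each a Collar holder, so the next rule applies.
Among Andersen and Quinn, alphabetically by surname: Andersen before Quinn.
Among Drummond, Tran and Vance, by grade within the Order: Drummond (Commander) before Tran and Vance (Officer).
Tran and Vance both have date of appointment to the Order 14 Apr 2011, so the next rule applies.
Tran and Vance are each not a Collar holder, so the next rule applies.
Among Tran and Vance, alphabetically by surname: Tran before Vance.
Order: Andersen, Quinn, Bianchi, Drummond, Tran, Vance, Ibarra, Fontaine.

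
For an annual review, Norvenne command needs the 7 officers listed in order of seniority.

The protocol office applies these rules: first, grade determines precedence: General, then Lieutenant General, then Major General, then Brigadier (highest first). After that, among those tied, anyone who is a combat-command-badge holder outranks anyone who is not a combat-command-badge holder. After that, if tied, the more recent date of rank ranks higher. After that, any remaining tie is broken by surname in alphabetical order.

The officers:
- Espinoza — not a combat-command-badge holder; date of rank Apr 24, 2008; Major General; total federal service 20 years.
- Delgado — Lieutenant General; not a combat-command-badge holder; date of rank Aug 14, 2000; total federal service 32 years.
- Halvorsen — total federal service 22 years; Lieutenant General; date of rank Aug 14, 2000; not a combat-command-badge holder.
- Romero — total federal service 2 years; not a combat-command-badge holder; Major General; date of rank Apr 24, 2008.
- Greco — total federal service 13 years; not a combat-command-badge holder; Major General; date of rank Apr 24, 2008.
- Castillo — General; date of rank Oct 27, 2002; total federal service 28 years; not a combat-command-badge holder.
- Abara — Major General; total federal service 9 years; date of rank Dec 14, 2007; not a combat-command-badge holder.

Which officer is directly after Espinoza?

Greco

By grade: Castillo (General); then Delgado and Halvorsen (Lieutenant General); then Espinoza, Greco, Romero and Abara (Major General).
Delgado and Halvorsen are each not a combat-command-badge holder, so the next rule applies.
Delgado and Halvorsen both have date of rank Aug 14, 2000, so the next rule applies.
Among Delgado and Halvorsen, alphabetically by surname: Delgado before Halvorsen.
Espinoza, Greco, Romero and Abara are each not a combat-command-badge holder, so the next rule applies.
Among Espinoza, Greco, Romero and Abara, by date of rank (later first): Espinoza, Greco and Romero (Apr 24, 2008) before Abara (Dec 14, 2007).
Among Espinoza, Greco and Romero, alphabetically by surname: Espinoza before Greco before Romero.
Order: Castillo, Delgado, Halvorsen, Espinoza, Greco, Romero, Abara.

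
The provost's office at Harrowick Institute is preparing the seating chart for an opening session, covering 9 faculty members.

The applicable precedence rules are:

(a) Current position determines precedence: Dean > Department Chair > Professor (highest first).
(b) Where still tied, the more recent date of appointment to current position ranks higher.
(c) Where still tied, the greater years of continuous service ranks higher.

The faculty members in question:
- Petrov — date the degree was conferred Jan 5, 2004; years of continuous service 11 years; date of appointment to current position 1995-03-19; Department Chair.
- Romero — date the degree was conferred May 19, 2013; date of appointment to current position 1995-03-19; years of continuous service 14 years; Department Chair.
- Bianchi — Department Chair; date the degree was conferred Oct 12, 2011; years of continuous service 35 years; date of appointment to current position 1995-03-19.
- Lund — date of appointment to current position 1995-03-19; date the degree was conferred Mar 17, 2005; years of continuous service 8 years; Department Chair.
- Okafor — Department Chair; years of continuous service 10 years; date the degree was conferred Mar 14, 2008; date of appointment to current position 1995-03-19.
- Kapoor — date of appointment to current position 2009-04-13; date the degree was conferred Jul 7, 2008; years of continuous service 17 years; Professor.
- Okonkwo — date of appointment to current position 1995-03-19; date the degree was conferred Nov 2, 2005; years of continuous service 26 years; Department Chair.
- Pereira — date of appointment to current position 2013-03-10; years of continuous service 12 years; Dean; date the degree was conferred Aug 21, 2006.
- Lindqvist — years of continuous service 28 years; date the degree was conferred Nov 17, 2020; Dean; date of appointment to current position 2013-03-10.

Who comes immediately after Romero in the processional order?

Petrov

By current position: Lindqvist and Pereira (Dean); then Bianchi, Okonkwo, Romero, Petrov, Okafor and Lund (Department Chair); then Kapoor (Professor).
Lindqvist and Pereira both have date of appointment to current position 2013-03-10, so the next rule applies.
Among Lindqvist and Pereira, by years of continuous service (higher first): Lindqvist (28 years) before Pereira (12 years).
Bianchi, Okonkwo, Romero, Petrov, Okafor and Lund all have date of appointment to current position 1995-03-19, so the next rule applies.
Among Bianchi, Okonkwo, Romero, Petrov, Okafor and Lund, by years of continuous service (higher first): Bianchi (35 years) before Okonkwo (26 years) before Romero (14 years) before Petrov (11 years) before Okafor (10 years) before Lund (8 years).
Order: Lindqvist, Pereira, Bianchi, Okonkwo, Romero, Petrov, Okafor, Lund, Kapoor.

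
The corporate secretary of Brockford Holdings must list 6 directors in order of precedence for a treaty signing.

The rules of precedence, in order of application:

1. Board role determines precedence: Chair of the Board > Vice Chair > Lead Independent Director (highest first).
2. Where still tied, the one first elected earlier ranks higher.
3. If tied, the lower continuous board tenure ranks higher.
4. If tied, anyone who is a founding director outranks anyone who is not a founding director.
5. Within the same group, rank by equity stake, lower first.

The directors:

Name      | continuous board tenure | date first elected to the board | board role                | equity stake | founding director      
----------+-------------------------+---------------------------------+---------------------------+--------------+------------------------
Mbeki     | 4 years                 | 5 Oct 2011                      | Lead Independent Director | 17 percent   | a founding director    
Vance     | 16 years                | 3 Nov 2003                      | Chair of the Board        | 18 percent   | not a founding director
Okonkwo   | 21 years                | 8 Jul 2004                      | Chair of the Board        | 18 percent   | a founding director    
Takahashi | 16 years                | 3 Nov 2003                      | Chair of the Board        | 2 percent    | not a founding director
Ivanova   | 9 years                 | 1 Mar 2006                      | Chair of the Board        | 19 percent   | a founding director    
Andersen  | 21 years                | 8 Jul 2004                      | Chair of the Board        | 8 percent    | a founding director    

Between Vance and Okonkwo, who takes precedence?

By board role: Takahashi, Vance, Andersen, Okonkwo and Ivanova (Chair of the Board); then Mbeki (Lead Independent Director).
Among Takahashi, Vance, Andersen, Okonkwo and Ivanova, by date first elected to the board (earlier first): Takahashi and Vance (3 Nov 2003) before Andersen and Okonkwo (8 Jul 2004) before Ivanova (1 Mar 2006).
Takahashi and Vance both have continuous board tenure 16 years, so the next rule applies.
Takahashi and Vance are each not a founding director, so the next rule applies.
Among Takahashi and Vance, by equity stake (lower first): Takahashi (2 percent) before Vance (18 percent).
Andersen and Okonkwo both have continuous board tenure 21 years, so the next rule applies.
Andersen and Okonkwo are each a founding director, so the next rule applies.
Among Andersen and Okonkwo, by equity stake (lower first): Andersen (8 percent) before Okonkwo (18 percent).
So Vance takes precedence.

Vance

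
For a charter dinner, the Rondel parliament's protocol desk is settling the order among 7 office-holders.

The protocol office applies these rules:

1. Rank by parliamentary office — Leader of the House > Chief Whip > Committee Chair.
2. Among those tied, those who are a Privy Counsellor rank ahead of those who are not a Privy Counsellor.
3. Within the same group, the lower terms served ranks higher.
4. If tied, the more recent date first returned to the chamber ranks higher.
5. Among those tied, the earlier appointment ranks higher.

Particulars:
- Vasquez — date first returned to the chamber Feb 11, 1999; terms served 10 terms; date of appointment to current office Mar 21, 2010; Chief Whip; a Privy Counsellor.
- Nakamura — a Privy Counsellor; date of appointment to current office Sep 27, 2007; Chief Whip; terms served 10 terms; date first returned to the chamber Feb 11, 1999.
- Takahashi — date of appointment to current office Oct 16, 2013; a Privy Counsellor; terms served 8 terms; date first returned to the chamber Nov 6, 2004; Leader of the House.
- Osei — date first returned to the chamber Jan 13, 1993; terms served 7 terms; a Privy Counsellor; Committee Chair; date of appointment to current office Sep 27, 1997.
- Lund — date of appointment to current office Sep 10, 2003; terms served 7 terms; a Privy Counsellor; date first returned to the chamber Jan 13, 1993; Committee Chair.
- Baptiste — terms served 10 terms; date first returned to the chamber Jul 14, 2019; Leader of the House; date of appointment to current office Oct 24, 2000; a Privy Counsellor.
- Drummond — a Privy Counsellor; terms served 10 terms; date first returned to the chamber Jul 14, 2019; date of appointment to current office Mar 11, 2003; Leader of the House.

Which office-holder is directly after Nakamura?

Vasquez

By parliamentary office: Takahashi, Baptiste and Drummond (Leader of the House); then Nakamura and Vasquez (Chief Whip); then Osei and Lund (Committee Chair).
Takahashi, Baptiste and Drummond are each a Privy Counsellor, so the next rule applies.
Among Takahashi, Baptiste and Drummond, by terms served (lower first): Takahashi (8 terms) before Baptiste and Drummond (10 terms).
Baptiste and Drummond both have date first returned to the chamber Jul 14, 2019, so the next rule applies.
Among Baptiste and Drummond, by date of appointment to current office (earlier first): Baptiste (Oct 24, 2000) before Drummond (Mar 11, 2003).
Nakamura and Vasquez are each a Privy Counsellor, so the next rule applies.
Nakamura and Vasquez both have terms served 10 terms, so the next rule applies.
Nakamura and Vasquez both have date first returned to the chamber Feb 11, 1999, so the next rule applies.
Among Nakamura and Vasquez, by date of appointment to current office (earlier first): Nakamura (Sep 27, 2007) before Vasquez (Mar 21, 2010).
Osei and Lund are each a Privy Counsellor, so the next rule applies.
Osei and Lund both have terms served 7 terms, so the next rule applies.
Osei and Lund both have date first returned to the chamber Jan 13, 1993, so the next rule applies.
Among Osei and Lund, by date of appointment to current office (earlier first): Osei (Sep 27, 1997) before Lund (Sep 10, 2003).
Order: Takahashi, Baptiste, Drummond, Nakamura, Vasquez, Osei, Lund.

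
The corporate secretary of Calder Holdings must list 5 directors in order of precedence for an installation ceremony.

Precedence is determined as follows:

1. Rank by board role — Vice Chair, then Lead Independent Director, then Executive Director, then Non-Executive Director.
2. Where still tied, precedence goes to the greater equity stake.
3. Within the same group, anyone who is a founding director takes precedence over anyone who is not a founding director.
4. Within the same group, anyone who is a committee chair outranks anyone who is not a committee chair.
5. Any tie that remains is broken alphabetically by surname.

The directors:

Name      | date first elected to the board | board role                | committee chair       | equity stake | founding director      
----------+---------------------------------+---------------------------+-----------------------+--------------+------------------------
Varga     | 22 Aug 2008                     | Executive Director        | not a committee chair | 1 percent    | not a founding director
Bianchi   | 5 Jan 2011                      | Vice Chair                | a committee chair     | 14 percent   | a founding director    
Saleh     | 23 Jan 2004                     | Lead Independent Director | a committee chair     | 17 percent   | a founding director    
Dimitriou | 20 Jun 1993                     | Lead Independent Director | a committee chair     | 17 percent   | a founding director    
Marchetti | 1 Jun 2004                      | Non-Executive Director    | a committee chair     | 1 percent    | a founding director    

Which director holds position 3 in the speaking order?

Saleh

By board role: Bianchi (Vice Chair); then Dimitriou and Saleh (Lead Independent Director); then Varga (Executive Director); then Marchetti (Non-Executive Director).
Dimitriou and Saleh both have equity stake 17 percent, so the next rule applies.
Dimitriou and Saleh are each a founding director, so the next rule applies.
Dimitriou and Saleh are each a committee chair, so the next rule applies.
Among Dimitriou and Saleh, alphabetically by surname: Dimitriou before Saleh.
Order: Bianchi, Dimitriou, Saleh, Varga, Marchetti.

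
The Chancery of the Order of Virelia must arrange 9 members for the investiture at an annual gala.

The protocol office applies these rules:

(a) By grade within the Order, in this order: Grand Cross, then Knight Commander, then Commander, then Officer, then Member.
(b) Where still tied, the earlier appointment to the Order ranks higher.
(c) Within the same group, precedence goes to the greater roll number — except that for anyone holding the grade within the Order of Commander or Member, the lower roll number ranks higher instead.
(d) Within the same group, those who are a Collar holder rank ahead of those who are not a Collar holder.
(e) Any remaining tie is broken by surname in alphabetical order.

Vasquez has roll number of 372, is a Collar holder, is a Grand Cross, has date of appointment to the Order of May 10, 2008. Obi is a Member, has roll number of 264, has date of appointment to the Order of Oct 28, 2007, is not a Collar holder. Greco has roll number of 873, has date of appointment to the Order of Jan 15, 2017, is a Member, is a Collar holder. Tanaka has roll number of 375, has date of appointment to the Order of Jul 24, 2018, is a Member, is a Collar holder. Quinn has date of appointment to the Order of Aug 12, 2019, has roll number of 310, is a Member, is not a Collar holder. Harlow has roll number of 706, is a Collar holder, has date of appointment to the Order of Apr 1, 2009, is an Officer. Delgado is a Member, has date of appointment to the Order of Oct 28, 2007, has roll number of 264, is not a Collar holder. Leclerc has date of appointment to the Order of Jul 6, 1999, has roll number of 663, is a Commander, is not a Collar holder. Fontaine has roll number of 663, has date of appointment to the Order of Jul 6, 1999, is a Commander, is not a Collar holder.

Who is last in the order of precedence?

By grade within the Order: Vasquez (Grand Cross); then Fontaine and Leclerc (Commander); then Harlow (Officer); then Delgado, Obi, Greco, Tanaka and Quinn (Member).
Fontaine and Leclerc both have date of appointment to the Order Jul 6, 1999, so the next rule applies.
Fontaine and Leclerc both have roll number 663, so the next rule applies.
Fontaine and Leclerc are each not a Collar holder, so the next rule applies.
Among Fontaine and Leclerc, alphabetically by surname: Fontaine before Leclerc.
Among Delgado, Obi, Greco, Tanaka and Quinn, by date of appointment to the Order (earlier first): Delgado and Obi (Oct 28, 2007) before Greco (Jan 15, 2017) before Tanaka (Jul 24, 2018) before Quinn (Aug 12, 2019).
Delgado and Obi both have roll number 264, so the next rule applies.
Delgado and Obi are each not a Collar holder, so the next rule applies.
Among Delgado and Obi, alphabetically by surname: Delgado before Obi.
Order: Vasquez, Fontaine, Leclerc, Harlow, Delgado, Obi, Greco, Tanaka, Quinn.

Quinn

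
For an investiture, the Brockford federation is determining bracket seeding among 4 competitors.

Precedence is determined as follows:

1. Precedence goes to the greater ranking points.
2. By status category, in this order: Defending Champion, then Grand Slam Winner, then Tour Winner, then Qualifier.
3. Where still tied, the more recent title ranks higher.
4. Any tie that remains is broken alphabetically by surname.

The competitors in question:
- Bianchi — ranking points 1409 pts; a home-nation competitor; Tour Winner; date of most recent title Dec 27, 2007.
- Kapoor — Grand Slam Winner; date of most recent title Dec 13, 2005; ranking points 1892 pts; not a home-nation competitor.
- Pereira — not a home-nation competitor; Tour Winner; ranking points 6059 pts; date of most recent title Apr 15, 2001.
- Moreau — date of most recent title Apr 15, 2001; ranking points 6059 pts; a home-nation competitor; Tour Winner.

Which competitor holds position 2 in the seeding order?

By ranking points (higher first): Moreau and Pereira (both 6059 pts); then Kapoor (1892 pts); then Bianchi (1409 pts).
Moreau and Pereira are each Tour Winner, so the next rule applies.
Moreau and Pereira both have date of most recent title Apr 15, 2001, so the next rule applies.
Among Moreau and Pereira, alphabetically by surname: Moreau before Pereira.
Order: Moreau, Pereira, Kapoor, Bianchi.

Pereira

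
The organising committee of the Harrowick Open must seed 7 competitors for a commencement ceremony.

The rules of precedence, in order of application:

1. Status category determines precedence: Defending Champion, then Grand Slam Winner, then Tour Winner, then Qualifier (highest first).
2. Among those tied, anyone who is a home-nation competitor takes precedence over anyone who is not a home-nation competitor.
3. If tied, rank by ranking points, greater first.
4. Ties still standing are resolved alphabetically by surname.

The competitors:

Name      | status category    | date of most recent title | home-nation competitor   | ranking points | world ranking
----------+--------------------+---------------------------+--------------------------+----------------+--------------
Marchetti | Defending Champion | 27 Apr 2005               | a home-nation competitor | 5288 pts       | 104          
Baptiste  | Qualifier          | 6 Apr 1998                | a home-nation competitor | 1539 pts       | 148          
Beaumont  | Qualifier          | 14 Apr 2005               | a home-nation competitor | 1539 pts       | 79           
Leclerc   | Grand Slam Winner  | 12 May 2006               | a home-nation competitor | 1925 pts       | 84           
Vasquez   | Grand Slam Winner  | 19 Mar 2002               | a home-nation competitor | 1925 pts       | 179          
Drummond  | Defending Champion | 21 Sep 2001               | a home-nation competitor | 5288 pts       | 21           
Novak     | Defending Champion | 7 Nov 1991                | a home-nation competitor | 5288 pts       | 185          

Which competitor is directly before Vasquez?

By status category: Drummond, Marchetti and Novak (Defending Champion); then Leclerc and Vasquez (Grand Slam Winner); then Baptiste and Beaumont (Qualifier).
Drummond, Marchetti and Novak are each a home-nation competitor, so the next rule applies.
Drummond, Marchetti and Novak all have ranking points 5288 pts, so the next rule applies.
Among Drummond, Marchetti and Novak, alphabetically by surname: Drummond before Marchetti before Novak.
Leclerc and Vasquez are each a home-nation competitor, so the next rule applies.
Leclerc and Vasquez both have ranking points 1925 pts, so the next rule applies.
Among Leclerc and Vasquez, alphabetically by surname: Leclerc before Vasquez.
Baptiste and Beaumont are each a home-nation competitor, so the next rule applies.
Baptiste and Beaumont both have ranking points 1539 pts, so the next rule applies.
Among Baptiste and Beaumont, alphabetically by surname: Baptiste before Beaumont.
Order: Drummond, Marchetti, Novak, Leclerc, Vasquez, Baptiste, Beaumont.

Leclerc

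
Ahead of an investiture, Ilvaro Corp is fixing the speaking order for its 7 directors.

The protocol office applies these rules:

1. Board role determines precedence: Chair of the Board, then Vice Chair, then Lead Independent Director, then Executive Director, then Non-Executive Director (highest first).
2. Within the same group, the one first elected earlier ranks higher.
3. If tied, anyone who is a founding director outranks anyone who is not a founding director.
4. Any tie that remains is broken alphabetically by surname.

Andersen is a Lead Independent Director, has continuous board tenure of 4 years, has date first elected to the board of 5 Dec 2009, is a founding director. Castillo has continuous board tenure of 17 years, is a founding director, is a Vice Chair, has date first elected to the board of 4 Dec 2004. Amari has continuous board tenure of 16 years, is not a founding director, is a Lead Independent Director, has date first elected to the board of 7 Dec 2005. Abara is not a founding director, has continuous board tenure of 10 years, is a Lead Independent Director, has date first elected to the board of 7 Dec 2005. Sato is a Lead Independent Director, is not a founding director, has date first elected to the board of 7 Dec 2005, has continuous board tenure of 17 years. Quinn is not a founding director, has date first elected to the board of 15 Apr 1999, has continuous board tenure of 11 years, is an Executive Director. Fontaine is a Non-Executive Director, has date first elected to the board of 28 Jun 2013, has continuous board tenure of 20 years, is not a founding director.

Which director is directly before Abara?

Castillo

By board role: Castillo (Vice Chair); then Abara, Amari, Sato and Andersen (Lead Independent Director); then Quinn (Executive Director); then Fontaine (Non-Executive Director).
Among Abara, Amari, Sato and Andersen, by date first elected to the board (earlier first): Abara, Amari and Sato (7 Dec 2005) before Andersen (5 Dec 2009).
Abara, Amari and Sato are each not a founding director, so the next rule applies.
Among Abara, Amari and Sato, alphabetically by surname: Abara before Amari before Sato.
Order: Castillo, Abara, Amari, Sato, Andersen, Quinn, Fontaine.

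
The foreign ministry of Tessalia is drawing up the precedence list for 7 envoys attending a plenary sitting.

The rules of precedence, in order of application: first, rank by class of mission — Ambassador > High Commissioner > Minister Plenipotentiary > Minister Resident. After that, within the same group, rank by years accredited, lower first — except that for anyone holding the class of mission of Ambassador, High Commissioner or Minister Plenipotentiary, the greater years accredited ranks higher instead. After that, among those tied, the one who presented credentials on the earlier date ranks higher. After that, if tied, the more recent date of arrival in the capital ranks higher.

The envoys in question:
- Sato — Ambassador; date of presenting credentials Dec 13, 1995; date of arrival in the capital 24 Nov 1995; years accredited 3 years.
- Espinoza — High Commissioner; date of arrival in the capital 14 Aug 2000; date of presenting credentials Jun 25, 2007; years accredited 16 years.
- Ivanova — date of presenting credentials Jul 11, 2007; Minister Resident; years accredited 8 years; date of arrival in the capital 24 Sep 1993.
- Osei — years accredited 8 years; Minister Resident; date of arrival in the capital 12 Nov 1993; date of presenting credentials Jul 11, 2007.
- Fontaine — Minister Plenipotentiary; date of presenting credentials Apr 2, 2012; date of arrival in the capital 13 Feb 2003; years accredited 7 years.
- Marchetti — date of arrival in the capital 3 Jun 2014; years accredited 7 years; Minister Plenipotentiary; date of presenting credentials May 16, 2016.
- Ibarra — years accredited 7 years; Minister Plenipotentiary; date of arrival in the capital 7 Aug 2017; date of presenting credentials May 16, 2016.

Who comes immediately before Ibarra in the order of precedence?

By class of mission: Sato (Ambassador); then Espinoza (High Commissioner); then Fontaine, Ibarra and Marchetti (Minister Plenipotentiary); then Osei and Ivanova (Minister Resident).
Fontaine, Ibarra and Marchetti all have years accredited 7 years, so the next rule applies.
Among Fontaine, Ibarra and Marchetti, by date of presenting credentials (earlier first): Fontaine (Apr 2, 2012) before Ibarra and Marchetti (May 16, 2016).
Among Ibarra and Marchetti, by date of arrival in the capital (later first): Ibarra (7 Aug 2017) before Marchetti (3 Jun 2014).
Osei and Ivanova both have years accredited 8 years, so the next rule applies.
Osei and Ivanova both have date of presenting credentials Jul 11, 2007, so the next rule applies.
Among Osei and Ivanova, by date of arrival in the capital (later first): Osei (12 Nov 1993) before Ivanova (24 Sep 1993).
Order: Sato, Espinoza, Fontaine, Ibarra, Marchetti, Osei, Ivanova.

Fontaine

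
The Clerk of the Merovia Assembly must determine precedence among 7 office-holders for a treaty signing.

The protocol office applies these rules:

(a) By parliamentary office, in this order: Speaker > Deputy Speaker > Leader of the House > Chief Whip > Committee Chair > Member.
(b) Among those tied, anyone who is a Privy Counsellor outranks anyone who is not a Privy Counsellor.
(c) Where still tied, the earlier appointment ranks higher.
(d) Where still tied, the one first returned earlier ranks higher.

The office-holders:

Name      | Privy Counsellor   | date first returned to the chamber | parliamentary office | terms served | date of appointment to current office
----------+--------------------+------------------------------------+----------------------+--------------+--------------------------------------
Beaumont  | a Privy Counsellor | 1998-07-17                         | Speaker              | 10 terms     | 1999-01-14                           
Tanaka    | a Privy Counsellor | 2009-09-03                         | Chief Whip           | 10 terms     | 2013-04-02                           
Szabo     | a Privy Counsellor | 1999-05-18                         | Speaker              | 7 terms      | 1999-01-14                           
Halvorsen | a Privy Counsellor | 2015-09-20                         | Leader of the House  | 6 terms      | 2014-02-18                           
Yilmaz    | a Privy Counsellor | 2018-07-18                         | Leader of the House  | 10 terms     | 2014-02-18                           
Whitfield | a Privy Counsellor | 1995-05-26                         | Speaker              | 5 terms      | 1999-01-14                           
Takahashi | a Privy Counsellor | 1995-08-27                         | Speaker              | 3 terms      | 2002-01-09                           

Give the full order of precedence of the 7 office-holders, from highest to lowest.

By parliamentary office: Whitfield, Beaumont, Szabo and Takahashi (Speaker); then Halvorsen and Yilmaz (Leader of the House); then Tanaka (Chief Whip).
Whitfield, Beaumont, Szabo and Takahashi are each a Privy Counsellor, so the next rule applies.
Among Whitfield, Beaumont, Szabo and Takahashi, by date of appointment to current office (earlier first): Whitfield, Beaumont and Szabo (1999-01-14) before Takahashi (2002-01-09).
Among Whitfield, Beaumont and Szabo, by date first returned to the chamber (earlier first): Whitfield (1995-05-26) before Beaumont (1998-07-17) before Szabo (1999-05-18).
Halvorsen and Yilmaz are each a Privy Counsellor, so the next rule applies.
Halvorsen and Yilmaz both have date of appointment to current office 2014-02-18, so the next rule applies.
Among Halvorsen and Yilmaz, by date first returned to the chamber (earlier first): Halvorsen (2015-09-20) before Yilmaz (2018-07-18).
Full order: Whitfield, Beaumont, Szabo, Takahashi, Halvorsen, Yilmaz, Tanaka.

Whitfield, Beaumont, Szabo, Takahashi, Halvorsen, Yilmaz, Tanaka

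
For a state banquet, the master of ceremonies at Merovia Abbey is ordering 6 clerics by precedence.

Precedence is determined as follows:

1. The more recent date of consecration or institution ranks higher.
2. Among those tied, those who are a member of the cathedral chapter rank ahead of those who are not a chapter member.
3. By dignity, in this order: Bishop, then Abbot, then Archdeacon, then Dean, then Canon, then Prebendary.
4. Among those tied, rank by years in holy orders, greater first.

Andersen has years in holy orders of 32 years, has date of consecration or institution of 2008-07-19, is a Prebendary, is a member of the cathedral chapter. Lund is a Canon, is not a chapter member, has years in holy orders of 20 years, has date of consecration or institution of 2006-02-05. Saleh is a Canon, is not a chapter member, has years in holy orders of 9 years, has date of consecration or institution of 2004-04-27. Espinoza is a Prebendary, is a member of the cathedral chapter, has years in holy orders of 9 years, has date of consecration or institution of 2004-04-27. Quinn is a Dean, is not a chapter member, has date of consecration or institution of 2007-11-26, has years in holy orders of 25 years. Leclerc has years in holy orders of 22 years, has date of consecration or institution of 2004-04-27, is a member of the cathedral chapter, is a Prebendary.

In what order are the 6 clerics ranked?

By date of consecration or institution (later first): Andersen (2008-07-19); then Quinn (2007-11-26); then Lund (2006-02-05); then Leclerc, Espinoza and Saleh (each 2004-04-27).
Among Leclerc, Espinoza and Saleh, a member of the cathedral chapter before not a chapter member: Leclerc and Espinoza (a member of the cathedral chapter) before Saleh (not a chapter member).
Leclerc and Espinoza are each Prebendary, so the next rule applies.
Among Leclerc and Espinoza, by years in holy orders (higher first): Leclerc (22 years) before Espinoza (9 years).
Full order: Andersen, Quinn, Lund, Leclerc, Espinoza, Saleh.

Andersen, Quinn, Lund, Leclerc, Espinoza, Saleh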